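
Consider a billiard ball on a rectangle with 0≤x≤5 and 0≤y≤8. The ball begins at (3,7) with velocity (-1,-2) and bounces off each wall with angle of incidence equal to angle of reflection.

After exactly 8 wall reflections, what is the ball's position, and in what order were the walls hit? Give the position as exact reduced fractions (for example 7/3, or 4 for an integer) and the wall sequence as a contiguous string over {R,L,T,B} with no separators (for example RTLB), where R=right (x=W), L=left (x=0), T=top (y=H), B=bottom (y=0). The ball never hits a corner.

1. t=3 → L at (0,1); v=(1,-2)
2. t=1/2 → B at (1/2,0); v=(1,2)
3. t=4 → T at (9/2,8); v=(1,-2)
4. t=1/2 → R at (5,7); v=(-1,-2)
5. t=7/2 → B at (3/2,0); v=(-1,2)
6. t=3/2 → L at (0,3); v=(1,2)
7. t=5/2 → T at (5/2,8); v=(1,-2)
8. t=5/2 → R at (5,3); v=(-1,-2)

Final position: (5,3)
Wall sequence: LBTRBLTR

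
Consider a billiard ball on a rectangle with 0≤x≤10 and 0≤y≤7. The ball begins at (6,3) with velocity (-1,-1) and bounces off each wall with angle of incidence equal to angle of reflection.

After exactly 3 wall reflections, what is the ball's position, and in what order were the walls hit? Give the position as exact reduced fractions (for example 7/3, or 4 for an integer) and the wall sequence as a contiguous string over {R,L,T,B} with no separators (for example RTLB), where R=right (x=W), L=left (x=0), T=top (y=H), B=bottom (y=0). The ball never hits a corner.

1. t=3 → B at (3,0); v=(-1,1)
2. t=3 → L at (0,3); v=(1,1)
3. t=4 → T at (4,7); v=(1,-1)

Final position: (4,7)
Wall sequence: BLT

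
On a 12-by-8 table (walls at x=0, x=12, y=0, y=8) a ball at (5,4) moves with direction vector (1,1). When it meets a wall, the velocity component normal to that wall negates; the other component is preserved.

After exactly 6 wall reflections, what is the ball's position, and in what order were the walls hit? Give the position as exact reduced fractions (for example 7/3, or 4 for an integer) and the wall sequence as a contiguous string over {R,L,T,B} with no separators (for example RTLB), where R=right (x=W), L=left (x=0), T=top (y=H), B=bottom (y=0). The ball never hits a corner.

Final position: (9,0)
Wall sequence: TRBLTB

1. t=4 → T at (9,8); v=(1,-1)
2. t=3 → R at (12,5); v=(-1,-1)
3. t=5 → B at (7,0); v=(-1,1)
4. t=7 → L at (0,7); v=(1,1)
5. t=1 → T at (1,8); v=(1,-1)
6. t=8 → B at (9,0); v=(1,1)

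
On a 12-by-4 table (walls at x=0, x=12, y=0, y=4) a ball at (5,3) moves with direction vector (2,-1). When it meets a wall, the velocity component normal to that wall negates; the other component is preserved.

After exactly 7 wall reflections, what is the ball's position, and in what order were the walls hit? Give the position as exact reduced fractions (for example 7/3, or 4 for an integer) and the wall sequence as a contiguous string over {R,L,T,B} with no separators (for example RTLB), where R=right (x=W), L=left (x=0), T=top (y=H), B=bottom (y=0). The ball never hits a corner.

Final position: (12,7/2)
Wall sequence: BRTLBTR

1. t=3 → B at (11,0); v=(2,1)
2. t=1/2 → R at (12,1/2); v=(-2,1)
3. t=7/2 → T at (5,4); v=(-2,-1)
4. t=5/2 → L at (0,3/2); v=(2,-1)
5. t=3/2 → B at (3,0); v=(2,1)
6. t=4 → T at (11,4); v=(2,-1)
7. t=1/2 → R at (12,7/2); v=(-2,-1)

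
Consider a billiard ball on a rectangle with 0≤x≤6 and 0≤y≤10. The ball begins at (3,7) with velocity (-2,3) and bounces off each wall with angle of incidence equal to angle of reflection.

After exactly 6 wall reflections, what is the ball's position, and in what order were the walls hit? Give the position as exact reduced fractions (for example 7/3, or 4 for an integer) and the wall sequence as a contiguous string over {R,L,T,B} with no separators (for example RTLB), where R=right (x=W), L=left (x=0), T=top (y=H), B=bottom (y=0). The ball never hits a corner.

Final position: (1/3,10)
Wall sequence: TLBRLT

1. t=1 → T at (1,10); v=(-2,-3)
2. t=1/2 → L at (0,17/2); v=(2,-3)
3. t=17/6 → B at (17/3,0); v=(2,3)
4. t=1/6 → R at (6,1/2); v=(-2,3)
5. t=3 → L at (0,19/2); v=(2,3)
6. t=1/6 → T at (1/3,10); v=(2,-3)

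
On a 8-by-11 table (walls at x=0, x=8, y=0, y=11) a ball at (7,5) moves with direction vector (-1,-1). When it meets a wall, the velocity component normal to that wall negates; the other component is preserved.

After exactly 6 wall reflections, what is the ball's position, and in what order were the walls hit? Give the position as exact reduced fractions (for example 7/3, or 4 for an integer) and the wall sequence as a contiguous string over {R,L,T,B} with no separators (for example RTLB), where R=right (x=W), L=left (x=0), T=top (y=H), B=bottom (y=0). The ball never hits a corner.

Final position: (4,0)
Wall sequence: BLRTLB

1. t=5 → B at (2,0); v=(-1,1)
2. t=2 → L at (0,2); v=(1,1)
3. t=8 → R at (8,10); v=(-1,1)
4. t=1 → T at (7,11); v=(-1,-1)
5. t=7 → L at (0,4); v=(1,-1)
6. t=4 → B at (4,0); v=(1,1)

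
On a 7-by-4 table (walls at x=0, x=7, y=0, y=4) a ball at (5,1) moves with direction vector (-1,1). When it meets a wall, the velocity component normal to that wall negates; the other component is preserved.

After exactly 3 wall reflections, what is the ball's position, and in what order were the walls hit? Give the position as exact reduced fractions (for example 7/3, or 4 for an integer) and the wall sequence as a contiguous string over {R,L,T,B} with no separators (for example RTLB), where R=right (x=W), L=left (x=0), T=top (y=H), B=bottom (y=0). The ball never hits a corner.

Final position: (2,0)
Wall sequence: TLB

1. t=3 → T at (2,4); v=(-1,-1)
2. t=2 → L at (0,2); v=(1,-1)
3. t=2 → B at (2,0); v=(1,1)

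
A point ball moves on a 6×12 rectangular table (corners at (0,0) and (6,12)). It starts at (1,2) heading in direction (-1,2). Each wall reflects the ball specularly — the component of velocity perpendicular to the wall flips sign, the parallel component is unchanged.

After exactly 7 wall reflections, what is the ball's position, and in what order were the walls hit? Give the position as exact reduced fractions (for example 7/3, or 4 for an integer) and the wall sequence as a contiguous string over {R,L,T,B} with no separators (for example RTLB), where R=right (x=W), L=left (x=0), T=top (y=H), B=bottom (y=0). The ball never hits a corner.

Final position: (6,8)
Wall sequence: LTRBLTR

1. t=1 → L at (0,4); v=(1,2)
2. t=4 → T at (4,12); v=(1,-2)
3. t=2 → R at (6,8); v=(-1,-2)
4. t=4 → B at (2,0); v=(-1,2)
5. t=2 → L at (0,4); v=(1,2)
6. t=4 → T at (4,12); v=(1,-2)
7. t=2 → R at (6,8); v=(-1,-2)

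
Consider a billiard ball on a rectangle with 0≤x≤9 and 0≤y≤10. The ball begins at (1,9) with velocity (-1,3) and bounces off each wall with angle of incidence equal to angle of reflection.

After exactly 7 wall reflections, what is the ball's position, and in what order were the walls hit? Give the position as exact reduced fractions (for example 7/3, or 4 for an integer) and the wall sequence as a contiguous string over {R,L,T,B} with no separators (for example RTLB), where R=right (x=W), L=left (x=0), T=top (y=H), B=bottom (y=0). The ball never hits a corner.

Final position: (16/3,10)
Wall sequence: TLBTRBT

1. t=1/3 → T at (2/3,10); v=(-1,-3)
2. t=2/3 → L at (0,8); v=(1,-3)
3. t=8/3 → B at (8/3,0); v=(1,3)
4. t=10/3 → T at (6,10); v=(1,-3)
5. t=3 → R at (9,1); v=(-1,-3)
6. t=1/3 → B at (26/3,0); v=(-1,3)
7. t=10/3 → T at (16/3,10); v=(-1,-3)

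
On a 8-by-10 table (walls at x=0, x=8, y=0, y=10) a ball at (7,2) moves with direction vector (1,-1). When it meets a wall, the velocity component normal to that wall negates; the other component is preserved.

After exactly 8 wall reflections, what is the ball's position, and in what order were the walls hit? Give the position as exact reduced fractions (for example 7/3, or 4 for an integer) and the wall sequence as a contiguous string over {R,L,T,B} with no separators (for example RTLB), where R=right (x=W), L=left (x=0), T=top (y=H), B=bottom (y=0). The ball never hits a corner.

Final position: (7,10)
Wall sequence: RBLTRBLT

1. t=1 → R at (8,1); v=(-1,-1)
2. t=1 → B at (7,0); v=(-1,1)
3. t=7 → L at (0,7); v=(1,1)
4. t=3 → T at (3,10); v=(1,-1)
5. t=5 → R at (8,5); v=(-1,-1)
6. t=5 → B at (3,0); v=(-1,1)
7. t=3 → L at (0,3); v=(1,1)
8. t=7 → T at (7,10); v=(1,-1)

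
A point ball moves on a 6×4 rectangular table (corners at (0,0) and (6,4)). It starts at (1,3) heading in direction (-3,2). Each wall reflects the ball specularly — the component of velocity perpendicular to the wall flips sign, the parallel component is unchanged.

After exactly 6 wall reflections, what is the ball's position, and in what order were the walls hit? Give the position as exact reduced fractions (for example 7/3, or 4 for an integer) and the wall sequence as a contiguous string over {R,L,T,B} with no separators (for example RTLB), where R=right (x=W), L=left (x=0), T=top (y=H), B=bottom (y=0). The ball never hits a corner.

Final position: (1/2,4)
Wall sequence: LTRBLT

1. t=1/3 → L at (0,11/3); v=(3,2)
2. t=1/6 → T at (1/2,4); v=(3,-2)
3. t=11/6 → R at (6,1/3); v=(-3,-2)
4. t=1/6 → B at (11/2,0); v=(-3,2)
5. t=11/6 → L at (0,11/3); v=(3,2)
6. t=1/6 → T at (1/2,4); v=(3,-2)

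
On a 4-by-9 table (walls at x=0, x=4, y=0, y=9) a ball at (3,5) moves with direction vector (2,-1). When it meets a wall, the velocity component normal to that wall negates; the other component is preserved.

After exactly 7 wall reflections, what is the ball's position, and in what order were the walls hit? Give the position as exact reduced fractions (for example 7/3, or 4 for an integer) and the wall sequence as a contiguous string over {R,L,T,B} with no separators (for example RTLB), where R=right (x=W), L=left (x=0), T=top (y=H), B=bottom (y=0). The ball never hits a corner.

Final position: (0,11/2)
Wall sequence: RLRBLRL

1. t=1/2 → R at (4,9/2); v=(-2,-1)
2. t=2 → L at (0,5/2); v=(2,-1)
3. t=2 → R at (4,1/2); v=(-2,-1)
4. t=1/2 → B at (3,0); v=(-2,1)
5. t=3/2 → L at (0,3/2); v=(2,1)
6. t=2 → R at (4,7/2); v=(-2,1)
7. t=2 → L at (0,11/2); v=(2,1)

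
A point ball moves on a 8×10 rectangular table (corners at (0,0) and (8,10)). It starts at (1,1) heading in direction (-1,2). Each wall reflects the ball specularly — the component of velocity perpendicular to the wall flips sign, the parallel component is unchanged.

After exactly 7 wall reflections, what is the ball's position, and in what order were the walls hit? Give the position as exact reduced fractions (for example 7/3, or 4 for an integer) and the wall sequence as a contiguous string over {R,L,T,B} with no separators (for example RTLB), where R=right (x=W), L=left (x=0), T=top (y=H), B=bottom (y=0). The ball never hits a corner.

1. t=1 → L at (0,3); v=(1,2)
2. t=7/2 → T at (7/2,10); v=(1,-2)
3. t=9/2 → R at (8,1); v=(-1,-2)
4. t=1/2 → B at (15/2,0); v=(-1,2)
5. t=5 → T at (5/2,10); v=(-1,-2)
6. t=5/2 → L at (0,5); v=(1,-2)
7. t=5/2 → B at (5/2,0); v=(1,2)

Final position: (5/2,0)
Wall sequence: LTRBTLB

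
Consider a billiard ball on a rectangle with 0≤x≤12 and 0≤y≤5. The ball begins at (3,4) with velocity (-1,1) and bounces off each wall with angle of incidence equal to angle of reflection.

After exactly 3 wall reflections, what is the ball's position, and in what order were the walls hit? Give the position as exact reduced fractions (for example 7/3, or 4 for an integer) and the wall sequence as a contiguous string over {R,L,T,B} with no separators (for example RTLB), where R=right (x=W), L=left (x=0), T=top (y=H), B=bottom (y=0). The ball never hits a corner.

1. t=1 → T at (2,5); v=(-1,-1)
2. t=2 → L at (0,3); v=(1,-1)
3. t=3 → B at (3,0); v=(1,1)

Final position: (3,0)
Wall sequence: TLB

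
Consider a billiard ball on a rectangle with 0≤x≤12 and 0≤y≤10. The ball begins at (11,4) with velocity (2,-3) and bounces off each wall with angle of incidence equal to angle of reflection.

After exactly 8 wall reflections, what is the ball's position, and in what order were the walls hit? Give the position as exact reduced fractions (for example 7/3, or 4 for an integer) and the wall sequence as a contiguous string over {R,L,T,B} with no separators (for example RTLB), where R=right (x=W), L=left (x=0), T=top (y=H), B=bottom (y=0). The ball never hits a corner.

Final position: (23/3,0)
Wall sequence: RBTLBTRB

1. t=1/2 → R at (12,5/2); v=(-2,-3)
2. t=5/6 → B at (31/3,0); v=(-2,3)
3. t=10/3 → T at (11/3,10); v=(-2,-3)
4. t=11/6 → L at (0,9/2); v=(2,-3)
5. t=3/2 → B at (3,0); v=(2,3)
6. t=10/3 → T at (29/3,10); v=(2,-3)
7. t=7/6 → R at (12,13/2); v=(-2,-3)
8. t=13/6 → B at (23/3,0); v=(-2,3)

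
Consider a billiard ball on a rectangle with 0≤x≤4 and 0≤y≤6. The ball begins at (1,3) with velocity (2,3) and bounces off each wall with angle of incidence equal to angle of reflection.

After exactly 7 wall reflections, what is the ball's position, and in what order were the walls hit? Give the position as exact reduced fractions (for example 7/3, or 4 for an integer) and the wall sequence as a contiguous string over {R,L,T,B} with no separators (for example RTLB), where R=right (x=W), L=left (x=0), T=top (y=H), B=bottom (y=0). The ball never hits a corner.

1. t=1 → T at (3,6); v=(2,-3)
2. t=1/2 → R at (4,9/2); v=(-2,-3)
3. t=3/2 → B at (1,0); v=(-2,3)
4. t=1/2 → L at (0,3/2); v=(2,3)
5. t=3/2 → T at (3,6); v=(2,-3)
6. t=1/2 → R at (4,9/2); v=(-2,-3)
7. t=3/2 → B at (1,0); v=(-2,3)

Final position: (1,0)
Wall sequence: TRBLTRB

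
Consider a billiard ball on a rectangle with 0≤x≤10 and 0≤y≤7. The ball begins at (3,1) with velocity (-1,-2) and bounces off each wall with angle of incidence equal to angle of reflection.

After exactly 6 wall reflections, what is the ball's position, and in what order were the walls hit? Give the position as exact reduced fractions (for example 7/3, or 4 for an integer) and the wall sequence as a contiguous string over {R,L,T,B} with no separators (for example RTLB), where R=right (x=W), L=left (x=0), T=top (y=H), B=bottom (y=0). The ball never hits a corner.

1. t=1/2 → B at (5/2,0); v=(-1,2)
2. t=5/2 → L at (0,5); v=(1,2)
3. t=1 → T at (1,7); v=(1,-2)
4. t=7/2 → B at (9/2,0); v=(1,2)
5. t=7/2 → T at (8,7); v=(1,-2)
6. t=2 → R at (10,3); v=(-1,-2)

Final position: (10,3)
Wall sequence: BLTBTR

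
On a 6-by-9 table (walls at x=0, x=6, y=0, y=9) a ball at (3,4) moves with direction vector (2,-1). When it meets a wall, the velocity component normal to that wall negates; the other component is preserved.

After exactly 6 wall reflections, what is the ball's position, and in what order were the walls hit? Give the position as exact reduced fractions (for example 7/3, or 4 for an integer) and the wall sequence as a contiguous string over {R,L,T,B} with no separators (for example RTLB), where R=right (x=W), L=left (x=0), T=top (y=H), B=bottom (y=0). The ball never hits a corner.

1. t=3/2 → R at (6,5/2); v=(-2,-1)
2. t=5/2 → B at (1,0); v=(-2,1)
3. t=1/2 → L at (0,1/2); v=(2,1)
4. t=3 → R at (6,7/2); v=(-2,1)
5. t=3 → L at (0,13/2); v=(2,1)
6. t=5/2 → T at (5,9); v=(2,-1)

Final position: (5,9)
Wall sequence: RBLRLT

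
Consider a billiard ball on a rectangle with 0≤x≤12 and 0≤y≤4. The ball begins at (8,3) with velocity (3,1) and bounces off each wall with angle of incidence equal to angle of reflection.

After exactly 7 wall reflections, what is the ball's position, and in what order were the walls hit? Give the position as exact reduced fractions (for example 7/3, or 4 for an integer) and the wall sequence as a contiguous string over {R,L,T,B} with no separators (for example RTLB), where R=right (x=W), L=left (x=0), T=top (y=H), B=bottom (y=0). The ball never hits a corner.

1. t=1 → T at (11,4); v=(3,-1)
2. t=1/3 → R at (12,11/3); v=(-3,-1)
3. t=11/3 → B at (1,0); v=(-3,1)
4. t=1/3 → L at (0,1/3); v=(3,1)
5. t=11/3 → T at (11,4); v=(3,-1)
6. t=1/3 → R at (12,11/3); v=(-3,-1)
7. t=11/3 → B at (1,0); v=(-3,1)

Final position: (1,0)
Wall sequence: TRBLTRB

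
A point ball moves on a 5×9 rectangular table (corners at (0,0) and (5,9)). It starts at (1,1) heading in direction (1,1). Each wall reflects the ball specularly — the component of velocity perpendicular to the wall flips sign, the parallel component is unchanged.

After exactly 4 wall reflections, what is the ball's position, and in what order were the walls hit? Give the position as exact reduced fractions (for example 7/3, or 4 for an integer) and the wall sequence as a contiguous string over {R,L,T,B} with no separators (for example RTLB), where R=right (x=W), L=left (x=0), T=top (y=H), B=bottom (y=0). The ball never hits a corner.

Final position: (5,3)
Wall sequence: RTLR

1. t=4 → R at (5,5); v=(-1,1)
2. t=4 → T at (1,9); v=(-1,-1)
3. t=1 → L at (0,8); v=(1,-1)
4. t=5 → R at (5,3); v=(-1,-1)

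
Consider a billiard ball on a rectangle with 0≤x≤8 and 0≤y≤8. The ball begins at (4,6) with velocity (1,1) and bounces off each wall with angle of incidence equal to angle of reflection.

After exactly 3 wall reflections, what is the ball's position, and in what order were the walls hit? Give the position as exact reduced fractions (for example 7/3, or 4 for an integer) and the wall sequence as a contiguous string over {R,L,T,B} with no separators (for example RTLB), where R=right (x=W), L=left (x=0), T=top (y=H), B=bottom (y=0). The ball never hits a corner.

Final position: (2,0)
Wall sequence: TRB

1. t=2 → T at (6,8); v=(1,-1)
2. t=2 → R at (8,6); v=(-1,-1)
3. t=6 → B at (2,0); v=(-1,1)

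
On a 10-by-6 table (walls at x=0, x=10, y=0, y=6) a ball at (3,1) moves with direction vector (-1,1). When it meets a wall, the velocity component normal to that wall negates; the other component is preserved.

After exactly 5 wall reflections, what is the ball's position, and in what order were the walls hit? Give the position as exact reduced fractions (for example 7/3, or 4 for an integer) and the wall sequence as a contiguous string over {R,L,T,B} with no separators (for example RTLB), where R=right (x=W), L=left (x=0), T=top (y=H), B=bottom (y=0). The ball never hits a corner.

1. t=3 → L at (0,4); v=(1,1)
2. t=2 → T at (2,6); v=(1,-1)
3. t=6 → B at (8,0); v=(1,1)
4. t=2 → R at (10,2); v=(-1,1)
5. t=4 → T at (6,6); v=(-1,-1)

Final position: (6,6)
Wall sequence: LTBRT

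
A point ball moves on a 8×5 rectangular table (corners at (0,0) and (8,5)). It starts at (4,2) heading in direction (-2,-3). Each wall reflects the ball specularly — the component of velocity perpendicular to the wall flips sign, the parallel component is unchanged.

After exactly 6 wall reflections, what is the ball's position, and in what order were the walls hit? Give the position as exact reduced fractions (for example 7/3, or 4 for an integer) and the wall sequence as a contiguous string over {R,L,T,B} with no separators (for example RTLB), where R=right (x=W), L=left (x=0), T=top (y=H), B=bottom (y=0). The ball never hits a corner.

Final position: (8,4)
Wall sequence: BLTBTR

1. t=2/3 → B at (8/3,0); v=(-2,3)
2. t=4/3 → L at (0,4); v=(2,3)
3. t=1/3 → T at (2/3,5); v=(2,-3)
4. t=5/3 → B at (4,0); v=(2,3)
5. t=5/3 → T at (22/3,5); v=(2,-3)
6. t=1/3 → R at (8,4); v=(-2,-3)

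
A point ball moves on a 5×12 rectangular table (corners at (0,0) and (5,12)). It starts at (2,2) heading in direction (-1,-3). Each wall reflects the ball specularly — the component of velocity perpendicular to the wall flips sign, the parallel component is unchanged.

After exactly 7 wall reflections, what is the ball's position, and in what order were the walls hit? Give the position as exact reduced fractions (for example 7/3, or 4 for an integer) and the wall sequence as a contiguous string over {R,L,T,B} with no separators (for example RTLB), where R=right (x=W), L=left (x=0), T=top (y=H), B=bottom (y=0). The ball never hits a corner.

Final position: (2/3,12)
Wall sequence: BLTRBLT

1. t=2/3 → B at (4/3,0); v=(-1,3)
2. t=4/3 → L at (0,4); v=(1,3)
3. t=8/3 → T at (8/3,12); v=(1,-3)
4. t=7/3 → R at (5,5); v=(-1,-3)
5. t=5/3 → B at (10/3,0); v=(-1,3)
6. t=10/3 → L at (0,10); v=(1,3)
7. t=2/3 → T at (2/3,12); v=(1,-3)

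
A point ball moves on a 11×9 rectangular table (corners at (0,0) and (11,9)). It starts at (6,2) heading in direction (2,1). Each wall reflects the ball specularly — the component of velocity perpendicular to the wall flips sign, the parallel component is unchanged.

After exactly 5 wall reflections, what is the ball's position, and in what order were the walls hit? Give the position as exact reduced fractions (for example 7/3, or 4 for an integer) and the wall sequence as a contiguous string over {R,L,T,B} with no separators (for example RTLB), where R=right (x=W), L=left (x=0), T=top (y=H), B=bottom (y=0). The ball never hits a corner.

1. t=5/2 → R at (11,9/2); v=(-2,1)
2. t=9/2 → T at (2,9); v=(-2,-1)
3. t=1 → L at (0,8); v=(2,-1)
4. t=11/2 → R at (11,5/2); v=(-2,-1)
5. t=5/2 → B at (6,0); v=(-2,1)

Final position: (6,0)
Wall sequence: RTLRB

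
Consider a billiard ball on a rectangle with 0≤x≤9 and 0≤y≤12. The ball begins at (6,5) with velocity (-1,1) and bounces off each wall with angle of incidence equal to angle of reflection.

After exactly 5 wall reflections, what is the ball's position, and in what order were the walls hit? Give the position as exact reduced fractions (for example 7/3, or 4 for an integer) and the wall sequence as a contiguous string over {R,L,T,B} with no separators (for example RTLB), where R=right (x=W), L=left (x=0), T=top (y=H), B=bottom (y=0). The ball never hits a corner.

Final position: (0,5)
Wall sequence: LTRBL

1. t=6 → L at (0,11); v=(1,1)
2. t=1 → T at (1,12); v=(1,-1)
3. t=8 → R at (9,4); v=(-1,-1)
4. t=4 → B at (5,0); v=(-1,1)
5. t=5 → L at (0,5); v=(1,1)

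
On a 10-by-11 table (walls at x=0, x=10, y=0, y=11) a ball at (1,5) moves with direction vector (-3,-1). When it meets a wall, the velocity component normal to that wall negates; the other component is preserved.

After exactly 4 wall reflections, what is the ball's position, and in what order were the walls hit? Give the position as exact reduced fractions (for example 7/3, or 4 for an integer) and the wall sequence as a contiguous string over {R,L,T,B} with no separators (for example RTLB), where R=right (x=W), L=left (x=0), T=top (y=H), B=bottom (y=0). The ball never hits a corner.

Final position: (0,2)
Wall sequence: LRBL

1. t=1/3 → L at (0,14/3); v=(3,-1)
2. t=10/3 → R at (10,4/3); v=(-3,-1)
3. t=4/3 → B at (6,0); v=(-3,1)
4. t=2 → L at (0,2); v=(3,1)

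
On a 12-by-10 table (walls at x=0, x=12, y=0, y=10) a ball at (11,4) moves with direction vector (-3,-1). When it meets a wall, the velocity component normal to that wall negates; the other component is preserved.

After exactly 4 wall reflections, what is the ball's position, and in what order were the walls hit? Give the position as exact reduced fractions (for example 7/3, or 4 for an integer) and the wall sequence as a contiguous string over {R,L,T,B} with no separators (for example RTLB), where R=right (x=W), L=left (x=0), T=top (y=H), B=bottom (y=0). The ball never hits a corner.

1. t=11/3 → L at (0,1/3); v=(3,-1)
2. t=1/3 → B at (1,0); v=(3,1)
3. t=11/3 → R at (12,11/3); v=(-3,1)
4. t=4 → L at (0,23/3); v=(3,1)

Final position: (0,23/3)
Wall sequence: LBRL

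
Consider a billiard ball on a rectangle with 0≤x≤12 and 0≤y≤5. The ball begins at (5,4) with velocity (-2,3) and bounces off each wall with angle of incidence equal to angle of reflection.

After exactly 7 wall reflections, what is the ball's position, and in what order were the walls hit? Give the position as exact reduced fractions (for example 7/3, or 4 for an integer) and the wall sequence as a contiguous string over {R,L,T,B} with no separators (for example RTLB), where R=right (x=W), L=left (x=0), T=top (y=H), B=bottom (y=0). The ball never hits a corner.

Final position: (12,1/2)
Wall sequence: TBLTBTR

1. t=1/3 → T at (13/3,5); v=(-2,-3)
2. t=5/3 → B at (1,0); v=(-2,3)
3. t=1/2 → L at (0,3/2); v=(2,3)
4. t=7/6 → T at (7/3,5); v=(2,-3)
5. t=5/3 → B at (17/3,0); v=(2,3)
6. t=5/3 → T at (9,5); v=(2,-3)
7. t=3/2 → R at (12,1/2); v=(-2,-3)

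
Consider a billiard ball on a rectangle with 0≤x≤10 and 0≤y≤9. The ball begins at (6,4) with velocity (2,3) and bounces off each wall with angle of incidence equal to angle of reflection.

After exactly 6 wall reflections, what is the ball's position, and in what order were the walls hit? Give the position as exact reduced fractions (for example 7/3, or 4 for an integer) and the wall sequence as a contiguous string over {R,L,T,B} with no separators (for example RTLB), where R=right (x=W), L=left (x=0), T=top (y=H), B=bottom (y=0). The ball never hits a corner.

1. t=5/3 → T at (28/3,9); v=(2,-3)
2. t=1/3 → R at (10,8); v=(-2,-3)
3. t=8/3 → B at (14/3,0); v=(-2,3)
4. t=7/3 → L at (0,7); v=(2,3)
5. t=2/3 → T at (4/3,9); v=(2,-3)
6. t=3 → B at (22/3,0); v=(2,3)

Final position: (22/3,0)
Wall sequence: TRBLTB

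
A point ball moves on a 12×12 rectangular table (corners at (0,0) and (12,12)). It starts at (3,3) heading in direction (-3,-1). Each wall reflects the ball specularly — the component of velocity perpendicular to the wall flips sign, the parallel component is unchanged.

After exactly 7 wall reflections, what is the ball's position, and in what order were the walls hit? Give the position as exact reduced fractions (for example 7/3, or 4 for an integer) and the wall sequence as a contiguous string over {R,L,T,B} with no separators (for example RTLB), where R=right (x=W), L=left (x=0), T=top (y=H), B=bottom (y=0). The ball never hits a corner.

1. t=1 → L at (0,2); v=(3,-1)
2. t=2 → B at (6,0); v=(3,1)
3. t=2 → R at (12,2); v=(-3,1)
4. t=4 → L at (0,6); v=(3,1)
5. t=4 → R at (12,10); v=(-3,1)
6. t=2 → T at (6,12); v=(-3,-1)
7. t=2 → L at (0,10); v=(3,-1)

Final position: (0,10)
Wall sequence: LBRLRTL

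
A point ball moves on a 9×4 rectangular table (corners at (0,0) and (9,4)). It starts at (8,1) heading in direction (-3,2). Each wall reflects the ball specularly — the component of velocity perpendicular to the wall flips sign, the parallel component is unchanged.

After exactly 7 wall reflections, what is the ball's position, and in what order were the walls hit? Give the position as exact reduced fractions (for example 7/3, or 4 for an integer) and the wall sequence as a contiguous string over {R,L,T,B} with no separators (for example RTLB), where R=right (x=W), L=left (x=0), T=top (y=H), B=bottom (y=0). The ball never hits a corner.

Final position: (0,7/3)
Wall sequence: TLBTRBL

1. t=3/2 → T at (7/2,4); v=(-3,-2)
2. t=7/6 → L at (0,5/3); v=(3,-2)
3. t=5/6 → B at (5/2,0); v=(3,2)
4. t=2 → T at (17/2,4); v=(3,-2)
5. t=1/6 → R at (9,11/3); v=(-3,-2)
6. t=11/6 → B at (7/2,0); v=(-3,2)
7. t=7/6 → L at (0,7/3); v=(3,2)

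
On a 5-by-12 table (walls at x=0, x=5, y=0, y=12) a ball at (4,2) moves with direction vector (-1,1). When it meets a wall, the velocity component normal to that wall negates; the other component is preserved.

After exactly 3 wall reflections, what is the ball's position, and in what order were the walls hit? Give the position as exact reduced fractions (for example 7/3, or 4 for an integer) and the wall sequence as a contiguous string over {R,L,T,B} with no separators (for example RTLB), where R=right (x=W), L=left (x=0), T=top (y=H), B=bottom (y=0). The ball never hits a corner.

1. t=4 → L at (0,6); v=(1,1)
2. t=5 → R at (5,11); v=(-1,1)
3. t=1 → T at (4,12); v=(-1,-1)

Final position: (4,12)
Wall sequence: LRT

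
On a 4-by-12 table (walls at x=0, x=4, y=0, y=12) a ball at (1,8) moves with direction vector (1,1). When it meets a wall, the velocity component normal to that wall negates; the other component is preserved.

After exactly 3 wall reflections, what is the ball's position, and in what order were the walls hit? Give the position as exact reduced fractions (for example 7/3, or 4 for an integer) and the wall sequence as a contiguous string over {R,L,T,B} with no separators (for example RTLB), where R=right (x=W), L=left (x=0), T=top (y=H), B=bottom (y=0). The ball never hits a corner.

Final position: (0,9)
Wall sequence: RTL

1. t=3 → R at (4,11); v=(-1,1)
2. t=1 → T at (3,12); v=(-1,-1)
3. t=3 → L at (0,9); v=(1,-1)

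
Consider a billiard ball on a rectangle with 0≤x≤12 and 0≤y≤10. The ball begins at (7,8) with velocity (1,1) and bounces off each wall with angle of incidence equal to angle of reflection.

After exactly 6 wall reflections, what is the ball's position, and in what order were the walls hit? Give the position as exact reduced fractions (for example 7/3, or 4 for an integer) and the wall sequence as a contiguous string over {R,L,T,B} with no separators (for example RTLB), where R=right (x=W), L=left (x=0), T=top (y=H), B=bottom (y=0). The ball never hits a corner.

1. t=2 → T at (9,10); v=(1,-1)
2. t=3 → R at (12,7); v=(-1,-1)
3. t=7 → B at (5,0); v=(-1,1)
4. t=5 → L at (0,5); v=(1,1)
5. t=5 → T at (5,10); v=(1,-1)
6. t=7 → R at (12,3); v=(-1,-1)

Final position: (12,3)
Wall sequence: TRBLTR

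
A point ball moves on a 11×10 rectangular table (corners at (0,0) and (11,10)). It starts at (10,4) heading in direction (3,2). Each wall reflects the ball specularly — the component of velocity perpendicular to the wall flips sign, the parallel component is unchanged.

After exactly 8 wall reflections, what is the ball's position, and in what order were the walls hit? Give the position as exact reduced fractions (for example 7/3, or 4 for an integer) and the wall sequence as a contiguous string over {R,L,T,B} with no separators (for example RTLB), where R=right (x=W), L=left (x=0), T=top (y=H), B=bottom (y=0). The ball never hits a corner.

Final position: (11,6)
Wall sequence: RTLRBLTR

1. t=1/3 → R at (11,14/3); v=(-3,2)
2. t=8/3 → T at (3,10); v=(-3,-2)
3. t=1 → L at (0,8); v=(3,-2)
4. t=11/3 → R at (11,2/3); v=(-3,-2)
5. t=1/3 → B at (10,0); v=(-3,2)
6. t=10/3 → L at (0,20/3); v=(3,2)
7. t=5/3 → T at (5,10); v=(3,-2)
8. t=2 → R at (11,6); v=(-3,-2)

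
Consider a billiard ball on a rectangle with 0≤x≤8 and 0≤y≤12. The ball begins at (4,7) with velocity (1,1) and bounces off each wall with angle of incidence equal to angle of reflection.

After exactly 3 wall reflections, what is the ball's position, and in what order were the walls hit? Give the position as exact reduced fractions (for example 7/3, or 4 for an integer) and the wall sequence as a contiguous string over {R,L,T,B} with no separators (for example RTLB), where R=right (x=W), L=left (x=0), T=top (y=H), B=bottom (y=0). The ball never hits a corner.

Final position: (0,5)
Wall sequence: RTL

1. t=4 → R at (8,11); v=(-1,1)
2. t=1 → T at (7,12); v=(-1,-1)
3. t=7 → L at (0,5); v=(1,-1)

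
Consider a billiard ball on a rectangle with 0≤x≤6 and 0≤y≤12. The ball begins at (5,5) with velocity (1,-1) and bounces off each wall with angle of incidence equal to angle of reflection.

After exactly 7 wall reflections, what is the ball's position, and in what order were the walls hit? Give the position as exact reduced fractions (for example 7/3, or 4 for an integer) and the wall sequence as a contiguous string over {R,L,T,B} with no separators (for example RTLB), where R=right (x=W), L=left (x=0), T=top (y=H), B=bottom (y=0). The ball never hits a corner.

Final position: (6,4)
Wall sequence: RBLRTLR

1. t=1 → R at (6,4); v=(-1,-1)
2. t=4 → B at (2,0); v=(-1,1)
3. t=2 → L at (0,2); v=(1,1)
4. t=6 → R at (6,8); v=(-1,1)
5. t=4 → T at (2,12); v=(-1,-1)
6. t=2 → L at (0,10); v=(1,-1)
7. t=6 → R at (6,4); v=(-1,-1)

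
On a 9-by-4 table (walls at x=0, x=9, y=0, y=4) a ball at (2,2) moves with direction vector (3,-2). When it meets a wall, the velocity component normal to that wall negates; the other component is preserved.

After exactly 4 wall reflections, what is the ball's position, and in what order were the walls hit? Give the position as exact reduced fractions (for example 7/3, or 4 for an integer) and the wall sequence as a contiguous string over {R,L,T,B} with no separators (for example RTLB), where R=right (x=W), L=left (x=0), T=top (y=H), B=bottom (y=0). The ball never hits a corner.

Final position: (1,0)
Wall sequence: BRTB

1. t=1 → B at (5,0); v=(3,2)
2. t=4/3 → R at (9,8/3); v=(-3,2)
3. t=2/3 → T at (7,4); v=(-3,-2)
4. t=2 → B at (1,0); v=(-3,2)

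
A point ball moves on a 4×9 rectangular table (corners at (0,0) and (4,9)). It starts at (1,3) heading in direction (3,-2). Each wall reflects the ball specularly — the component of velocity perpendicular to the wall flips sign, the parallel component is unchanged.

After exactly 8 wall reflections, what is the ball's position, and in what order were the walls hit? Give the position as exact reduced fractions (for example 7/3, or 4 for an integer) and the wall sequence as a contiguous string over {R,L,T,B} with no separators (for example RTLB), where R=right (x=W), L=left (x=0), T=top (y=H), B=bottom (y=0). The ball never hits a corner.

1. t=1 → R at (4,1); v=(-3,-2)
2. t=1/2 → B at (5/2,0); v=(-3,2)
3. t=5/6 → L at (0,5/3); v=(3,2)
4. t=4/3 → R at (4,13/3); v=(-3,2)
5. t=4/3 → L at (0,7); v=(3,2)
6. t=1 → T at (3,9); v=(3,-2)
7. t=1/3 → R at (4,25/3); v=(-3,-2)
8. t=4/3 → L at (0,17/3); v=(3,-2)

Final position: (0,17/3)
Wall sequence: RBLRLTRL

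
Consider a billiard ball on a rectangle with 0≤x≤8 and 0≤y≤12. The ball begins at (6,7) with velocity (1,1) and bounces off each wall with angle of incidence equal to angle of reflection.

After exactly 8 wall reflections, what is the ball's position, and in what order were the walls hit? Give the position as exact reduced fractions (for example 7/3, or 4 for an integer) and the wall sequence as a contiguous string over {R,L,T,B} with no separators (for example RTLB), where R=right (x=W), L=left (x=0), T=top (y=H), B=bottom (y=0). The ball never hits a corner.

1. t=2 → R at (8,9); v=(-1,1)
2. t=3 → T at (5,12); v=(-1,-1)
3. t=5 → L at (0,7); v=(1,-1)
4. t=7 → B at (7,0); v=(1,1)
5. t=1 → R at (8,1); v=(-1,1)
6. t=8 → L at (0,9); v=(1,1)
7. t=3 → T at (3,12); v=(1,-1)
8. t=5 → R at (8,7); v=(-1,-1)

Final position: (8,7)
Wall sequence: RTLBRLTR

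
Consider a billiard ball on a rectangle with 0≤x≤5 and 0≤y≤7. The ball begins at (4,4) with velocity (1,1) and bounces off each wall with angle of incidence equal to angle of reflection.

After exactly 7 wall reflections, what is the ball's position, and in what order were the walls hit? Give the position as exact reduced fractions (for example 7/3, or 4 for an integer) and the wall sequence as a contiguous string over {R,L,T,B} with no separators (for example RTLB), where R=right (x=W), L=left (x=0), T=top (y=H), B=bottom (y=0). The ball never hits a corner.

1. t=1 → R at (5,5); v=(-1,1)
2. t=2 → T at (3,7); v=(-1,-1)
3. t=3 → L at (0,4); v=(1,-1)
4. t=4 → B at (4,0); v=(1,1)
5. t=1 → R at (5,1); v=(-1,1)
6. t=5 → L at (0,6); v=(1,1)
7. t=1 → T at (1,7); v=(1,-1)

Final position: (1,7)
Wall sequence: RTLBRLT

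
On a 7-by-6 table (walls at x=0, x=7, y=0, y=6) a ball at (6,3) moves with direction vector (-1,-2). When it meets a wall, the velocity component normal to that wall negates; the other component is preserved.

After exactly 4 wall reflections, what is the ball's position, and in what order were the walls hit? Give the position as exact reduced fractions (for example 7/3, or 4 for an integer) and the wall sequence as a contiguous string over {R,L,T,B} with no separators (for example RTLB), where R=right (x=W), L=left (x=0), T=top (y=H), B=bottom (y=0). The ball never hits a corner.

Final position: (3/2,0)
Wall sequence: BTLB

1. t=3/2 → B at (9/2,0); v=(-1,2)
2. t=3 → T at (3/2,6); v=(-1,-2)
3. t=3/2 → L at (0,3); v=(1,-2)
4. t=3/2 → B at (3/2,0); v=(1,2)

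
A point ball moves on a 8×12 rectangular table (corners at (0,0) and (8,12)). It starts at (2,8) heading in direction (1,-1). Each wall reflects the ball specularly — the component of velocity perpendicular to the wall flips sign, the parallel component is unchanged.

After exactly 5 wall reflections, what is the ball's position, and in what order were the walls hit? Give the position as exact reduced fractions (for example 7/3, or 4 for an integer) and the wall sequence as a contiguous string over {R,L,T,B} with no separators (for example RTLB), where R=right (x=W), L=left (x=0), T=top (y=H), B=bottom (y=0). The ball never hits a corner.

Final position: (8,10)
Wall sequence: RBLTR

1. t=6 → R at (8,2); v=(-1,-1)
2. t=2 → B at (6,0); v=(-1,1)
3. t=6 → L at (0,6); v=(1,1)
4. t=6 → T at (6,12); v=(1,-1)
5. t=2 → R at (8,10); v=(-1,-1)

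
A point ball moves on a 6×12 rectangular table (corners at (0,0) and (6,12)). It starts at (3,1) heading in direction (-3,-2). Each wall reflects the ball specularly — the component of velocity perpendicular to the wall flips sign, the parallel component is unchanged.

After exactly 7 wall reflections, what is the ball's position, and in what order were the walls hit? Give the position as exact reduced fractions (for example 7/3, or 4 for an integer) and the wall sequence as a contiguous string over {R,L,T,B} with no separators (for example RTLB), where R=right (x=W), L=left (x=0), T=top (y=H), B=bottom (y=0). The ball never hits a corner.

1. t=1/2 → B at (3/2,0); v=(-3,2)
2. t=1/2 → L at (0,1); v=(3,2)
3. t=2 → R at (6,5); v=(-3,2)
4. t=2 → L at (0,9); v=(3,2)
5. t=3/2 → T at (9/2,12); v=(3,-2)
6. t=1/2 → R at (6,11); v=(-3,-2)
7. t=2 → L at (0,7); v=(3,-2)

Final position: (0,7)
Wall sequence: BLRLTRL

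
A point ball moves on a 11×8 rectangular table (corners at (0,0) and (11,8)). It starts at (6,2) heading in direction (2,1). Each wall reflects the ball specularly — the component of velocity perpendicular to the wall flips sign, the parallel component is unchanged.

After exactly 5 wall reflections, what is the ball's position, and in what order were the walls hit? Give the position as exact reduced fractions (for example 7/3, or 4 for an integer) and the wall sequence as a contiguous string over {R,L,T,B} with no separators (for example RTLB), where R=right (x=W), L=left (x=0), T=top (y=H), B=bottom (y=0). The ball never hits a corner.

1. t=5/2 → R at (11,9/2); v=(-2,1)
2. t=7/2 → T at (4,8); v=(-2,-1)
3. t=2 → L at (0,6); v=(2,-1)
4. t=11/2 → R at (11,1/2); v=(-2,-1)
5. t=1/2 → B at (10,0); v=(-2,1)

Final position: (10,0)
Wall sequence: RTLRB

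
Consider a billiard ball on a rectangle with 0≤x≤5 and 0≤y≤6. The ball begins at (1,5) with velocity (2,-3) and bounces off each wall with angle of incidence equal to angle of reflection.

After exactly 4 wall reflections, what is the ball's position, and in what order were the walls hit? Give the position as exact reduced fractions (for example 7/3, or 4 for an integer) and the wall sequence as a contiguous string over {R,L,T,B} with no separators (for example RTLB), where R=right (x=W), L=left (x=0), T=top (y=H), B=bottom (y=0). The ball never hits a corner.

1. t=5/3 → B at (13/3,0); v=(2,3)
2. t=1/3 → R at (5,1); v=(-2,3)
3. t=5/3 → T at (5/3,6); v=(-2,-3)
4. t=5/6 → L at (0,7/2); v=(2,-3)

Final position: (0,7/2)
Wall sequence: BRTL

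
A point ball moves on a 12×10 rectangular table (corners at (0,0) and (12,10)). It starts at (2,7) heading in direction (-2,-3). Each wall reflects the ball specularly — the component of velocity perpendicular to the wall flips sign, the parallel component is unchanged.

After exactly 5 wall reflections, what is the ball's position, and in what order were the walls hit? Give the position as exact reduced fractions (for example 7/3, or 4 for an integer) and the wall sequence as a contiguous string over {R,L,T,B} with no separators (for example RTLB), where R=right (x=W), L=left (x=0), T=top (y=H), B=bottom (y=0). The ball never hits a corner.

Final position: (8,0)
Wall sequence: LBTRB

1. t=1 → L at (0,4); v=(2,-3)
2. t=4/3 → B at (8/3,0); v=(2,3)
3. t=10/3 → T at (28/3,10); v=(2,-3)
4. t=4/3 → R at (12,6); v=(-2,-3)
5. t=2 → B at (8,0); v=(-2,3)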